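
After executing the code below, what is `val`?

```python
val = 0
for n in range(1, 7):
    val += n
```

n=1: val = 0+1 = 1
n=2: val = 1+2 = 3
n=3: val = 3+3 = 6
n=4: val = 6+4 = 10
n=5: val = 10+5 = 15
n=6: val = 15+6 = 21

21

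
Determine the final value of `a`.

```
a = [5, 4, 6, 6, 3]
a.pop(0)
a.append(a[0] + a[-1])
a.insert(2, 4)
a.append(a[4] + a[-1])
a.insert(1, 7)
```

pop(0) removes 5 → [4, 6, 6, 3]
append a[0]+a[-1] = 4+3 = 7 → [4, 6, 6, 3, 7]
insert 4 at 2 → [4, 6, 4, 6, 3, 7]
append a[4]+a[-1] = 3+7 = 10 → [4, 6, 4, 6, 3, 7, 10]
insert 7 at 1 → [4, 7, 6, 4, 6, 3, 7, 10]

[4, 7, 6, 4, 6, 3, 7, 10]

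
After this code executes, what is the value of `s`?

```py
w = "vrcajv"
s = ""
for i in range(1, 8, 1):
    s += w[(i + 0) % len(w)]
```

'rcajvvr'

i=1: add w[1]='r' → 'r'
i=2: add w[2]='c' → 'rc'
i=3: add w[3]='a' → 'rca'
i=4: add w[4]='j' → 'rcaj'
i=5: add w[5]='v' → 'rcajv'
i=6: add w[0]='v' → 'rcajvv'
i=7: add w[1]='r' → 'rcajvvr'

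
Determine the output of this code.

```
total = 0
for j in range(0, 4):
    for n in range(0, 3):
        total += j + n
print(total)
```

j=0,n=0: total = 0+0 = 0
j=0,n=1: total = 0+1 = 1
j=0,n=2: total = 1+2 = 3
j=1,n=0: total = 3+1 = 4
j=1,n=1: total = 4+2 = 6
j=1,n=2: total = 6+3 = 9
j=2,n=0: total = 9+2 = 11
j=2,n=1: total = 11+3 = 14
j=2,n=2: total = 14+4 = 18
j=3,n=0: total = 18+3 = 21
j=3,n=1: total = 21+4 = 25
j=3,n=2: total = 25+5 = 30

30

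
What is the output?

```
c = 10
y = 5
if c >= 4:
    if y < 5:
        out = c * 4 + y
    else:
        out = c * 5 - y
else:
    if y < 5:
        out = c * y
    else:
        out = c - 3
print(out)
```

c=10, y=5
c >= 4 is True; y < 5 is False
→ out = c * 5 - y = 45

45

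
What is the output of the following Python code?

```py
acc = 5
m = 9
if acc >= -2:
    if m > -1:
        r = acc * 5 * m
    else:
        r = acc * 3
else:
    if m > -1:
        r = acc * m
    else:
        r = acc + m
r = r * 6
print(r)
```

1350

acc=5, m=9
acc >= -2 is True; m > -1 is True
→ r = acc * 5 * m = 225
r = 225*6 = 1350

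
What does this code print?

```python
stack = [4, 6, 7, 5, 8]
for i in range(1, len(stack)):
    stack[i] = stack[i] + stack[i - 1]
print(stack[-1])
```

i=1: stack[1] = 6+4 = 10 → [4, 10, 7, 5, 8]
i=2: stack[2] = 7+10 = 17 → [4, 10, 17, 5, 8]
i=3: stack[3] = 5+17 = 22 → [4, 10, 17, 22, 8]
i=4: stack[4] = 8+22 = 30 → [4, 10, 17, 22, 30]

30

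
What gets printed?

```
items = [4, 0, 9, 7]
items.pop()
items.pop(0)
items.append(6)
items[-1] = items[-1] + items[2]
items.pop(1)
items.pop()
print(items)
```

[0]

pop() removes 7 → [4, 0, 9]
pop(0) removes 4 → [0, 9]
append 6 → [0, 9, 6]
items[-1] = items[-1]+items[2] = 6+6 = 12 → [0, 9, 12]
pop(1) removes 9 → [0, 12]
pop() removes 12 → [0]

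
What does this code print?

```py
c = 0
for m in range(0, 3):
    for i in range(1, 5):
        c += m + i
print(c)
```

m=0,i=1: c = 0+1 = 1
m=0,i=2: c = 1+2 = 3
m=0,i=3: c = 3+3 = 6
m=0,i=4: c = 6+4 = 10
m=1,i=1: c = 10+2 = 12
m=1,i=2: c = 12+3 = 15
m=1,i=3: c = 15+4 = 19
m=1,i=4: c = 19+5 = 24
m=2,i=1: c = 24+3 = 27
m=2,i=2: c = 27+4 = 31
m=2,i=3: c = 31+5 = 36
m=2,i=4: c = 36+6 = 42

42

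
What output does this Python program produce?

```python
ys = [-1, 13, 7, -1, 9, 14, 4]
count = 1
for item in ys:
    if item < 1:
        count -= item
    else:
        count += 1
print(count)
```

item=-1: <1, count = 1-(-1) = 2
item=13: not <1, count = 2+1 = 3
item=7: not <1, count = 3+1 = 4
item=-1: <1, count = 4-(-1) = 5
item=9: not <1, count = 5+1 = 6
item=14: not <1, count = 6+1 = 7
item=4: not <1, count = 7+1 = 8

8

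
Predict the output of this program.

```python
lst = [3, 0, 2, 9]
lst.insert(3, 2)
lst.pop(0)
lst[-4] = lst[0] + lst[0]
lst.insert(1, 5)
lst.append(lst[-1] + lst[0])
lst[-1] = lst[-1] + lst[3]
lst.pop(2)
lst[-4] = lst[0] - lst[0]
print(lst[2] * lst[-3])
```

4

insert 2 at 3 → [3, 0, 2, 2, 9]
pop(0) removes 3 → [0, 2, 2, 9]
lst[-4] = lst[0]+lst[0] = 0+0 = 0 → [0, 2, 2, 9]
insert 5 at 1 → [0, 5, 2, 2, 9]
append lst[-1]+lst[0] = 9+0 = 9 → [0, 5, 2, 2, 9, 9]
lst[-1] = lst[-1]+lst[3] = 9+2 = 11 → [0, 5, 2, 2, 9, 11]
pop(2) removes 2 → [0, 5, 2, 9, 11]
lst[-4] = lst[0]-lst[0] = 0-0 = 0 → [0, 0, 2, 9, 11]
lst[2]*lst[-3] = 2*2 = 4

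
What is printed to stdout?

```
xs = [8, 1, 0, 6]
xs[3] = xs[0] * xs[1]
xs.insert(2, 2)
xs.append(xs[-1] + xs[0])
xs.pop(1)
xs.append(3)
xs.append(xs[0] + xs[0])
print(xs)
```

xs[3] = xs[0]*xs[1] = 8*1 = 8 → [8, 1, 0, 8]
insert 2 at 2 → [8, 1, 2, 0, 8]
append xs[-1]+xs[0] = 8+8 = 16 → [8, 1, 2, 0, 8, 16]
pop(1) removes 1 → [8, 2, 0, 8, 16]
append 3 → [8, 2, 0, 8, 16, 3]
append xs[0]+xs[0] = 8+8 = 16 → [8, 2, 0, 8, 16, 3, 16]

[8, 2, 0, 8, 16, 3, 16]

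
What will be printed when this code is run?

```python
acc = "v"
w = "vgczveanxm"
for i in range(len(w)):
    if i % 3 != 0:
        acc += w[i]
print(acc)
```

vgcvenx

i=0: skip
i=1: add 'g' → 'vg'
i=2: add 'c' → 'vgc'
i=3: skip
i=4: add 'v' → 'vgcv'
i=5: add 'e' → 'vgcve'
i=6: skip
i=7: add 'n' → 'vgcven'
i=8: add 'x' → 'vgcvenx'
i=9: skip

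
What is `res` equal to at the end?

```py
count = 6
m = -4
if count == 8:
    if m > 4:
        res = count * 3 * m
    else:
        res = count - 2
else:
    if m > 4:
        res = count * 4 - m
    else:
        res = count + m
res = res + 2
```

4

count=6, m=-4
count == 8 is False; m > 4 is False
→ res = count + m = 2
res = 2+2 = 4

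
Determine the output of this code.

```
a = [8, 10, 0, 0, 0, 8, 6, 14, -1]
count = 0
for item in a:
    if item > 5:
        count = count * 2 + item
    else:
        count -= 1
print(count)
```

item=8: >5, count = 0*2+8 = 8
item=10: >5, count = 8*2+10 = 26
item=0: not >5, count = 26-1 = 25
item=0: not >5, count = 25-1 = 24
item=0: not >5, count = 24-1 = 23
item=8: >5, count = 23*2+8 = 54
item=6: >5, count = 54*2+6 = 114
item=14: >5, count = 114*2+14 = 242
item=-1: not >5, count = 242-1 = 241

241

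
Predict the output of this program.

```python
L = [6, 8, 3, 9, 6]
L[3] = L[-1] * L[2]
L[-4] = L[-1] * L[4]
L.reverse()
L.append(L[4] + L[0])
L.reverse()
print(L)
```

[12, 6, 36, 3, 18, 6]

L[3] = L[-1]*L[2] = 6*3 = 18 → [6, 8, 3, 18, 6]
L[-4] = L[-1]*L[4] = 6*6 = 36 → [6, 36, 3, 18, 6]
reverse → [6, 18, 3, 36, 6]
append L[4]+L[0] = 6+6 = 12 → [6, 18, 3, 36, 6, 12]
reverse → [12, 6, 36, 3, 18, 6]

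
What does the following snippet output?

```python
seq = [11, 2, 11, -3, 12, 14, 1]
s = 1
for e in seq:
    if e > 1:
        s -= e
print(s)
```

-49

e=11: >1, s = 1-11 = -10
e=2: >1, s = (-10)-2 = -12
e=11: >1, s = (-12)-11 = -23
e=-3: not >1
e=12: >1, s = (-23)-12 = -35
e=14: >1, s = (-35)-14 = -49
e=1: not >1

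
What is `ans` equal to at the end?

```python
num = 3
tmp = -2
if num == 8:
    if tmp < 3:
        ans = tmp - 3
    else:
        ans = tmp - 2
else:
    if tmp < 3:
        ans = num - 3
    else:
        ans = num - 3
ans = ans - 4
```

-4

num=3, tmp=-2
num == 8 is False; tmp < 3 is True
→ ans = num - 3 = 0
ans = 0-4 = -4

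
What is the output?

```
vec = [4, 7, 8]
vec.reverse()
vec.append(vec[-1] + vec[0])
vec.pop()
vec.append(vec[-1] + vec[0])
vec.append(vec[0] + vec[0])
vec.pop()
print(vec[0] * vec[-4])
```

64

reverse → [8, 7, 4]
append vec[-1]+vec[0] = 4+8 = 12 → [8, 7, 4, 12]
pop() removes 12 → [8, 7, 4]
append vec[-1]+vec[0] = 4+8 = 12 → [8, 7, 4, 12]
append vec[0]+vec[0] = 8+8 = 16 → [8, 7, 4, 12, 16]
pop() removes 16 → [8, 7, 4, 12]
vec[0]*vec[-4] = 8*8 = 64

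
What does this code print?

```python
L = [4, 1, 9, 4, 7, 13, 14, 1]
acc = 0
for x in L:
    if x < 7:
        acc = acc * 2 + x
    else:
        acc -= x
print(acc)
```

-59

x=4: <7, acc = 0*2+4 = 4
x=1: <7, acc = 4*2+1 = 9
x=9: not <7, acc = 9-9 = 0
x=4: <7, acc = 0*2+4 = 4
x=7: not <7, acc = 4-7 = -3
x=13: not <7, acc = (-3)-13 = -16
x=14: not <7, acc = (-16)-14 = -30
x=1: <7, acc = (-30)*2+1 = -59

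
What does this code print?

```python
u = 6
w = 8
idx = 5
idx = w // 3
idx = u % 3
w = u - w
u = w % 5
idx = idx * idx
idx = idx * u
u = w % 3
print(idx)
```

0

idx = 8//3 = 2
idx = 6%3 = 0
w = 6-8 = -2
u = (-2)%5 = 3
idx = 0*0 = 0
idx = 0*3 = 0
u = (-2)%3 = 1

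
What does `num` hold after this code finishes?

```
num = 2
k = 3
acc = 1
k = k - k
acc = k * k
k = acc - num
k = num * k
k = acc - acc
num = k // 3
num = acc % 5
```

0

k = 3-3 = 0
acc = 0*0 = 0
k = 0-2 = -2
k = 2*(-2) = -4
k = 0-0 = 0
num = 0//3 = 0
num = 0%5 = 0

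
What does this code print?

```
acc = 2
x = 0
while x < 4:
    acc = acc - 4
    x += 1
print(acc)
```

-14

x=0: acc = 2-4 = -2
x=1: acc = (-2)-4 = -6
x=2: acc = (-6)-4 = -10
x=3: acc = (-10)-4 = -14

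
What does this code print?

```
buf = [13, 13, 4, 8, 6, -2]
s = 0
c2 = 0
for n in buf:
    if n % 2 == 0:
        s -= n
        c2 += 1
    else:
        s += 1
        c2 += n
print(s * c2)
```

-420

n=13: not even, s = 0+1 = 1; c2=13
n=13: not even, s = 1+1 = 2; c2=26
n=4: even, s = 2-4 = -2; c2=27
n=8: even, s = (-2)-8 = -10; c2=28
n=6: even, s = (-10)-6 = -16; c2=29
n=-2: even, s = (-16)-(-2) = -14; c2=30
s*c2 = (-14)*30 = -420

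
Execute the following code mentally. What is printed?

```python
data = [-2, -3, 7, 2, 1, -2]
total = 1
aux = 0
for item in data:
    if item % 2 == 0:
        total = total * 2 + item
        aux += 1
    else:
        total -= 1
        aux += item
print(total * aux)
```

item=-2: even, total = 1*2+(-2) = 0; aux=1
item=-3: not even, total = 0-1 = -1; aux=-2
item=7: not even, total = (-1)-1 = -2; aux=5
item=2: even, total = (-2)*2+2 = -2; aux=6
item=1: not even, total = (-2)-1 = -3; aux=7
item=-2: even, total = (-3)*2+(-2) = -8; aux=8
total*aux = (-8)*8 = -64

-64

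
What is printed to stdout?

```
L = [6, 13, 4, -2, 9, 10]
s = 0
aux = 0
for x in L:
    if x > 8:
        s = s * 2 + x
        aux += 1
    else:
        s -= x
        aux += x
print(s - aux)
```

13

x=6: not >8, s = 0-6 = -6; aux=6
x=13: >8, s = (-6)*2+13 = 1; aux=7
x=4: not >8, s = 1-4 = -3; aux=11
x=-2: not >8, s = (-3)-(-2) = -1; aux=9
x=9: >8, s = (-1)*2+9 = 7; aux=10
x=10: >8, s = 7*2+10 = 24; aux=11
s-aux = 24-11 = 13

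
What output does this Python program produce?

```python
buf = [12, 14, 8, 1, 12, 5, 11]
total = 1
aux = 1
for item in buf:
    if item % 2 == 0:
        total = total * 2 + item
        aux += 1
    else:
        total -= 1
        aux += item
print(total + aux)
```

214

item=12: even, total = 1*2+12 = 14; aux=2
item=14: even, total = 14*2+14 = 42; aux=3
item=8: even, total = 42*2+8 = 92; aux=4
item=1: not even, total = 92-1 = 91; aux=5
item=12: even, total = 91*2+12 = 194; aux=6
item=5: not even, total = 194-1 = 193; aux=11
item=11: not even, total = 193-1 = 192; aux=22
total+aux = 192+22 = 214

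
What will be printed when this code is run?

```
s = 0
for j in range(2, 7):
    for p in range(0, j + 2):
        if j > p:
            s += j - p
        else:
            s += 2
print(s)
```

75

j=2,p=0: 2>0, s = 0+2 = 2
j=2,p=1: 2>1, s = 2+1 = 3
j=2,p=2: not 2>2, s = 3+2 = 5
j=2,p=3: not 2>3, s = 5+2 = 7
j=3,p=0: 3>0, s = 7+3 = 10
j=3,p=1: 3>1, s = 10+2 = 12
j=3,p=2: 3>2, s = 12+1 = 13
j=3,p=3: not 3>3, s = 13+2 = 15
j=3,p=4: not 3>4, s = 15+2 = 17
j=4,p=0: 4>0, s = 17+4 = 21
j=4,p=1: 4>1, s = 21+3 = 24
j=4,p=2: 4>2, s = 24+2 = 26
j=4,p=3: 4>3, s = 26+1 = 27
j=4,p=4: not 4>4, s = 27+2 = 29
j=4,p=5: not 4>5, s = 29+2 = 31
j=5,p=0: 5>0, s = 31+5 = 36
j=5,p=1: 5>1, s = 36+4 = 40
j=5,p=2: 5>2, s = 40+3 = 43
j=5,p=3: 5>3, s = 43+2 = 45
j=5,p=4: 5>4, s = 45+1 = 46
j=5,p=5: not 5>5, s = 46+2 = 48
j=5,p=6: not 5>6, s = 48+2 = 50
j=6,p=0: 6>0, s = 50+6 = 56
j=6,p=1: 6>1, s = 56+5 = 61
j=6,p=2: 6>2, s = 61+4 = 65
j=6,p=3: 6>3, s = 65+3 = 68
j=6,p=4: 6>4, s = 68+2 = 70
j=6,p=5: 6>5, s = 70+1 = 71
j=6,p=6: not 6>6, s = 71+2 = 73
j=6,p=7: not 6>7, s = 73+2 = 75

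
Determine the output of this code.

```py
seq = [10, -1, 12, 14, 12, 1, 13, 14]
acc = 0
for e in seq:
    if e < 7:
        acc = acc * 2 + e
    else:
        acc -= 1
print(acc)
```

e=10: not <7, acc = 0-1 = -1
e=-1: <7, acc = (-1)*2+(-1) = -3
e=12: not <7, acc = (-3)-1 = -4
e=14: not <7, acc = (-4)-1 = -5
e=12: not <7, acc = (-5)-1 = -6
e=1: <7, acc = (-6)*2+1 = -11
e=13: not <7, acc = (-11)-1 = -12
e=14: not <7, acc = (-12)-1 = -13

-13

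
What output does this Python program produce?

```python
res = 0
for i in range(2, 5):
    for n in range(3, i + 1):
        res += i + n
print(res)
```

i=3,n=3: res = 0+6 = 6
i=4,n=3: res = 6+7 = 13
i=4,n=4: res = 13+8 = 21

21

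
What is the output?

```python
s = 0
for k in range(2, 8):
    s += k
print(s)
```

27

k=2: s = 0+2 = 2
k=3: s = 2+3 = 5
k=4: s = 5+4 = 9
k=5: s = 9+5 = 14
k=6: s = 14+6 = 20
k=7: s = 20+7 = 27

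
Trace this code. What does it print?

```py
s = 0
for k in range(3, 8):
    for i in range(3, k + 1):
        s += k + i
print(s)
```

k=3,i=3: s = 0+6 = 6
k=4,i=3: s = 6+7 = 13
k=4,i=4: s = 13+8 = 21
k=5,i=3: s = 21+8 = 29
k=5,i=4: s = 29+9 = 38
k=5,i=5: s = 38+10 = 48
k=6,i=3: s = 48+9 = 57
k=6,i=4: s = 57+10 = 67
k=6,i=5: s = 67+11 = 78
k=6,i=6: s = 78+12 = 90
k=7,i=3: s = 90+10 = 100
k=7,i=4: s = 100+11 = 111
k=7,i=5: s = 111+12 = 123
k=7,i=6: s = 123+13 = 136
k=7,i=7: s = 136+14 = 150

150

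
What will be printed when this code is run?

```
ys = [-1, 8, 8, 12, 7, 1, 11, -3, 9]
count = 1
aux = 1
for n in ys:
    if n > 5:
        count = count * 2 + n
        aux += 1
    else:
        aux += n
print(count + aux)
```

607

n=-1: not >5; aux=0
n=8: >5, count = 1*2+8 = 10; aux=1
n=8: >5, count = 10*2+8 = 28; aux=2
n=12: >5, count = 28*2+12 = 68; aux=3
n=7: >5, count = 68*2+7 = 143; aux=4
n=1: not >5; aux=5
n=11: >5, count = 143*2+11 = 297; aux=6
n=-3: not >5; aux=3
n=9: >5, count = 297*2+9 = 603; aux=4
count+aux = 603+4 = 607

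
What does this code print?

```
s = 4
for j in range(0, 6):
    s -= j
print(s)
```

j=0: s = 4-0 = 4
j=1: s = 4-1 = 3
j=2: s = 3-2 = 1
j=3: s = 1-3 = -2
j=4: s = (-2)-4 = -6
j=5: s = (-6)-5 = -11

-11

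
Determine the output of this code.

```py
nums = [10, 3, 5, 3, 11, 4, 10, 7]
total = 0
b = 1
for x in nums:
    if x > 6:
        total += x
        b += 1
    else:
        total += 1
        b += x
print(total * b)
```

x=10: >6, total = 0+10 = 10; b=2
x=3: not >6, total = 10+1 = 11; b=5
x=5: not >6, total = 11+1 = 12; b=10
x=3: not >6, total = 12+1 = 13; b=13
x=11: >6, total = 13+11 = 24; b=14
x=4: not >6, total = 24+1 = 25; b=18
x=10: >6, total = 25+10 = 35; b=19
x=7: >6, total = 35+7 = 42; b=20
total*b = 42*20 = 840

840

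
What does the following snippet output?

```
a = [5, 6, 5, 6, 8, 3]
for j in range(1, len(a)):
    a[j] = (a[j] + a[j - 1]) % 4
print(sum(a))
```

j=1: a[1] = (6+5)%4 = 3 → [5, 3, 5, 6, 8, 3]
j=2: a[2] = (5+3)%4 = 0 → [5, 3, 0, 6, 8, 3]
j=3: a[3] = (6+0)%4 = 2 → [5, 3, 0, 2, 8, 3]
j=4: a[4] = (8+2)%4 = 2 → [5, 3, 0, 2, 2, 3]
j=5: a[5] = (3+2)%4 = 1 → [5, 3, 0, 2, 2, 1]
sum = 13

13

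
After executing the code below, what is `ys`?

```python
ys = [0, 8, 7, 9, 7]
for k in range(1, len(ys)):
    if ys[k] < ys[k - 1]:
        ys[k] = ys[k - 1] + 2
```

k=1: 8>=0, unchanged → [0, 8, 7, 9, 7]
k=2: 7<8, ys[2] = 8+2 = 10 → [0, 8, 10, 9, 7]
k=3: 9<10, ys[3] = 10+2 = 12 → [0, 8, 10, 12, 7]
k=4: 7<12, ys[4] = 12+2 = 14 → [0, 8, 10, 12, 14]

[0, 8, 10, 12, 14]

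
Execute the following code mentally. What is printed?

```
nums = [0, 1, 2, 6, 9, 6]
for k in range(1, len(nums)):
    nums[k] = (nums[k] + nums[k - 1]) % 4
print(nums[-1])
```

0

k=1: nums[1] = (1+0)%4 = 1 → [0, 1, 2, 6, 9, 6]
k=2: nums[2] = (2+1)%4 = 3 → [0, 1, 3, 6, 9, 6]
k=3: nums[3] = (6+3)%4 = 1 → [0, 1, 3, 1, 9, 6]
k=4: nums[4] = (9+1)%4 = 2 → [0, 1, 3, 1, 2, 6]
k=5: nums[5] = (6+2)%4 = 0 → [0, 1, 3, 1, 2, 0]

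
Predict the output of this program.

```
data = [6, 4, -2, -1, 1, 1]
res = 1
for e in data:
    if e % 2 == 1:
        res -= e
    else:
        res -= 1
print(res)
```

-3

e=6: not odd, res = 1-1 = 0
e=4: not odd, res = 0-1 = -1
e=-2: not odd, res = (-1)-1 = -2
e=-1: odd, res = (-2)-(-1) = -1
e=1: odd, res = (-1)-1 = -2
e=1: odd, res = (-2)-1 = -3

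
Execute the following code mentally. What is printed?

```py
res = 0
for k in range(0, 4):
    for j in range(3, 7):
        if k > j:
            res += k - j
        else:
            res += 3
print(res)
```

48

k=0,j=3: not 0>3, res = 0+3 = 3
k=0,j=4: not 0>4, res = 3+3 = 6
k=0,j=5: not 0>5, res = 6+3 = 9
k=0,j=6: not 0>6, res = 9+3 = 12
k=1,j=3: not 1>3, res = 12+3 = 15
k=1,j=4: not 1>4, res = 15+3 = 18
k=1,j=5: not 1>5, res = 18+3 = 21
k=1,j=6: not 1>6, res = 21+3 = 24
k=2,j=3: not 2>3, res = 24+3 = 27
k=2,j=4: not 2>4, res = 27+3 = 30
k=2,j=5: not 2>5, res = 30+3 = 33
k=2,j=6: not 2>6, res = 33+3 = 36
k=3,j=3: not 3>3, res = 36+3 = 39
k=3,j=4: not 3>4, res = 39+3 = 42
k=3,j=5: not 3>5, res = 42+3 = 45
k=3,j=6: not 3>6, res = 45+3 = 48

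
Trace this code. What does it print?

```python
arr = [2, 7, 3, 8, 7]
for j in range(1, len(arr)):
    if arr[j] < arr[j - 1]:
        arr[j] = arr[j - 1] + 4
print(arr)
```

[2, 7, 11, 15, 19]

j=1: 7>=2, unchanged → [2, 7, 3, 8, 7]
j=2: 3<7, arr[2] = 7+4 = 11 → [2, 7, 11, 8, 7]
j=3: 8<11, arr[3] = 11+4 = 15 → [2, 7, 11, 15, 7]
j=4: 7<15, arr[4] = 15+4 = 19 → [2, 7, 11, 15, 19]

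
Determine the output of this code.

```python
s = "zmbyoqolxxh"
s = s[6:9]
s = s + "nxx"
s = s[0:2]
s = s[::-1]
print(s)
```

slice [6:9] → 'olx'
+ 'nxx' → 'olxnxx'
slice [0:2] → 'ol'
reverse → 'lo'

lo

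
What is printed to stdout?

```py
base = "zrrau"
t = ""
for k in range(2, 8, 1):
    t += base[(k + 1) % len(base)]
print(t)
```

k=2: add base[3]='a' → 'a'
k=3: add base[4]='u' → 'au'
k=4: add base[0]='z' → 'auz'
k=5: add base[1]='r' → 'auzr'
k=6: add base[2]='r' → 'auzrr'
k=7: add base[3]='a' → 'auzrra'

auzrra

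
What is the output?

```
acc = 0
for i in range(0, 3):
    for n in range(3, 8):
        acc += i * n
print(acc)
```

75

i=0,n=3: acc = 0+0 = 0
i=0,n=4: acc = 0+0 = 0
i=0,n=5: acc = 0+0 = 0
i=0,n=6: acc = 0+0 = 0
i=0,n=7: acc = 0+0 = 0
i=1,n=3: acc = 0+3 = 3
i=1,n=4: acc = 3+4 = 7
i=1,n=5: acc = 7+5 = 12
i=1,n=6: acc = 12+6 = 18
i=1,n=7: acc = 18+7 = 25
i=2,n=3: acc = 25+6 = 31
i=2,n=4: acc = 31+8 = 39
i=2,n=5: acc = 39+10 = 49
i=2,n=6: acc = 49+12 = 61
i=2,n=7: acc = 61+14 = 75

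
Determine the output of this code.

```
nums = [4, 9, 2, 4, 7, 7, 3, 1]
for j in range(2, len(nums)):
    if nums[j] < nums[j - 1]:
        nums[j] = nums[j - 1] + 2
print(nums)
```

[4, 9, 11, 13, 15, 17, 19, 21]

j=2: 2<9, nums[2] = 9+2 = 11 → [4, 9, 11, 4, 7, 7, 3, 1]
j=3: 4<11, nums[3] = 11+2 = 13 → [4, 9, 11, 13, 7, 7, 3, 1]
j=4: 7<13, nums[4] = 13+2 = 15 → [4, 9, 11, 13, 15, 7, 3, 1]
j=5: 7<15, nums[5] = 15+2 = 17 → [4, 9, 11, 13, 15, 17, 3, 1]
j=6: 3<17, nums[6] = 17+2 = 19 → [4, 9, 11, 13, 15, 17, 19, 1]
j=7: 1<19, nums[7] = 19+2 = 21 → [4, 9, 11, 13, 15, 17, 19, 21]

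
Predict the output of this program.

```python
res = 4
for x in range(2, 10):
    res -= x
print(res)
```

-40

x=2: res = 4-2 = 2
x=3: res = 2-3 = -1
x=4: res = (-1)-4 = -5
x=5: res = (-5)-5 = -10
x=6: res = (-10)-6 = -16
x=7: res = (-16)-7 = -23
x=8: res = (-23)-8 = -31
x=9: res = (-31)-9 = -40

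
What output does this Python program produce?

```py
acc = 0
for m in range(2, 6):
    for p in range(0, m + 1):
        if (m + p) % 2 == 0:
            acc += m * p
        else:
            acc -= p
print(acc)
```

m=2,p=0: even sum, acc = 0+0 = 0
m=2,p=1: odd sum, acc = 0-1 = -1
m=2,p=2: even sum, acc = (-1)+4 = 3
m=3,p=0: odd sum, acc = 3-0 = 3
m=3,p=1: even sum, acc = 3+3 = 6
m=3,p=2: odd sum, acc = 6-2 = 4
m=3,p=3: even sum, acc = 4+9 = 13
m=4,p=0: even sum, acc = 13+0 = 13
m=4,p=1: odd sum, acc = 13-1 = 12
m=4,p=2: even sum, acc = 12+8 = 20
m=4,p=3: odd sum, acc = 20-3 = 17
m=4,p=4: even sum, acc = 17+16 = 33
m=5,p=0: odd sum, acc = 33-0 = 33
m=5,p=1: even sum, acc = 33+5 = 38
m=5,p=2: odd sum, acc = 38-2 = 36
m=5,p=3: even sum, acc = 36+15 = 51
m=5,p=4: odd sum, acc = 51-4 = 47
m=5,p=5: even sum, acc = 47+25 = 72

72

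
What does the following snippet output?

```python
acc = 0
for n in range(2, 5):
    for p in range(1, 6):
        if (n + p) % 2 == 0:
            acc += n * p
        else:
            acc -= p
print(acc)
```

n=2,p=1: odd sum, acc = 0-1 = -1
n=2,p=2: even sum, acc = (-1)+4 = 3
n=2,p=3: odd sum, acc = 3-3 = 0
n=2,p=4: even sum, acc = 0+8 = 8
n=2,p=5: odd sum, acc = 8-5 = 3
n=3,p=1: even sum, acc = 3+3 = 6
n=3,p=2: odd sum, acc = 6-2 = 4
n=3,p=3: even sum, acc = 4+9 = 13
n=3,p=4: odd sum, acc = 13-4 = 9
n=3,p=5: even sum, acc = 9+15 = 24
n=4,p=1: odd sum, acc = 24-1 = 23
n=4,p=2: even sum, acc = 23+8 = 31
n=4,p=3: odd sum, acc = 31-3 = 28
n=4,p=4: even sum, acc = 28+16 = 44
n=4,p=5: odd sum, acc = 44-5 = 39

39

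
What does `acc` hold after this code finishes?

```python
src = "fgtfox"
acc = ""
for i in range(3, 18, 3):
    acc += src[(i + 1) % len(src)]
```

'ogogo'

i=3: add src[4]='o' → 'o'
i=6: add src[1]='g' → 'og'
i=9: add src[4]='o' → 'ogo'
i=12: add src[1]='g' → 'ogog'
i=15: add src[4]='o' → 'ogogo'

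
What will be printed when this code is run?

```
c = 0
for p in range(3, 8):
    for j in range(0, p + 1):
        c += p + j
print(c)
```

p=3,j=0: c = 0+3 = 3
p=3,j=1: c = 3+4 = 7
p=3,j=2: c = 7+5 = 12
p=3,j=3: c = 12+6 = 18
p=4,j=0: c = 18+4 = 22
p=4,j=1: c = 22+5 = 27
p=4,j=2: c = 27+6 = 33
p=4,j=3: c = 33+7 = 40
p=4,j=4: c = 40+8 = 48
p=5,j=0: c = 48+5 = 53
p=5,j=1: c = 53+6 = 59
p=5,j=2: c = 59+7 = 66
p=5,j=3: c = 66+8 = 74
p=5,j=4: c = 74+9 = 83
p=5,j=5: c = 83+10 = 93
p=6,j=0: c = 93+6 = 99
p=6,j=1: c = 99+7 = 106
p=6,j=2: c = 106+8 = 114
p=6,j=3: c = 114+9 = 123
p=6,j=4: c = 123+10 = 133
p=6,j=5: c = 133+11 = 144
p=6,j=6: c = 144+12 = 156
p=7,j=0: c = 156+7 = 163
p=7,j=1: c = 163+8 = 171
p=7,j=2: c = 171+9 = 180
p=7,j=3: c = 180+10 = 190
p=7,j=4: c = 190+11 = 201
p=7,j=5: c = 201+12 = 213
p=7,j=6: c = 213+13 = 226
p=7,j=7: c = 226+14 = 240

240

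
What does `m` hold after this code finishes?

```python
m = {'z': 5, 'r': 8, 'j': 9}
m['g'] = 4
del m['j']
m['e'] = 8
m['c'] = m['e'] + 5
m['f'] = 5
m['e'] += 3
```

{'z': 5, 'r': 8, 'g': 4, 'e': 11, 'c': 13, 'f': 5}

m['g'] = 4 → {'z': 5, 'r': 8, 'j': 9, 'g': 4}
del 'j' → {'z': 5, 'r': 8, 'g': 4}
m['e'] = 8 → {'z': 5, 'r': 8, 'g': 4, 'e': 8}
m['c'] = m['e']+5 = 13 → {'z': 5, 'r': 8, 'g': 4, 'e': 8, 'c': 13}
m['f'] = 5 → {'z': 5, 'r': 8, 'g': 4, 'e': 8, 'c': 13, 'f': 5}
m['e'] = 8+3 = 11 → {'z': 5, 'r': 8, 'g': 4, 'e': 11, 'c': 13, 'f': 5}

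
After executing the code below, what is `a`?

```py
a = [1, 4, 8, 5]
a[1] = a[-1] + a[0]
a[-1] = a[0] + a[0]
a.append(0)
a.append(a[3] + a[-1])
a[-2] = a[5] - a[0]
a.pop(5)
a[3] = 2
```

a[1] = a[-1]+a[0] = 5+1 = 6 → [1, 6, 8, 5]
a[-1] = a[0]+a[0] = 1+1 = 2 → [1, 6, 8, 2]
append 0 → [1, 6, 8, 2, 0]
append a[3]+a[-1] = 2+0 = 2 → [1, 6, 8, 2, 0, 2]
a[-2] = a[5]-a[0] = 2-1 = 1 → [1, 6, 8, 2, 1, 2]
pop(5) removes 2 → [1, 6, 8, 2, 1]
a[3] = 2 → [1, 6, 8, 2, 1]

[1, 6, 8, 2, 1]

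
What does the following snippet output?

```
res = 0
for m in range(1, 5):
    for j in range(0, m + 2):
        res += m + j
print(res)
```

m=1,j=0: res = 0+1 = 1
m=1,j=1: res = 1+2 = 3
m=1,j=2: res = 3+3 = 6
m=2,j=0: res = 6+2 = 8
m=2,j=1: res = 8+3 = 11
m=2,j=2: res = 11+4 = 15
m=2,j=3: res = 15+5 = 20
m=3,j=0: res = 20+3 = 23
m=3,j=1: res = 23+4 = 27
m=3,j=2: res = 27+5 = 32
m=3,j=3: res = 32+6 = 38
m=3,j=4: res = 38+7 = 45
m=4,j=0: res = 45+4 = 49
m=4,j=1: res = 49+5 = 54
m=4,j=2: res = 54+6 = 60
m=4,j=3: res = 60+7 = 67
m=4,j=4: res = 67+8 = 75
m=4,j=5: res = 75+9 = 84

84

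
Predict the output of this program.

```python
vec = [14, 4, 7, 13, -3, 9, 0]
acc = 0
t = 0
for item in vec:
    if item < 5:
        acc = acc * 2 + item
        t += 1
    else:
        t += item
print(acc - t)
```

item=14: not <5; t=14
item=4: <5, acc = 0*2+4 = 4; t=15
item=7: not <5; t=22
item=13: not <5; t=35
item=-3: <5, acc = 4*2+(-3) = 5; t=36
item=9: not <5; t=45
item=0: <5, acc = 5*2+0 = 10; t=46
acc-t = 10-46 = -36

-36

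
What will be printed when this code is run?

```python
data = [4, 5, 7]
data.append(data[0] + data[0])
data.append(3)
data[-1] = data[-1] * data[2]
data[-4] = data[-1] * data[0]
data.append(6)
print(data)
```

[4, 84, 7, 8, 21, 6]

append data[0]+data[0] = 4+4 = 8 → [4, 5, 7, 8]
append 3 → [4, 5, 7, 8, 3]
data[-1] = data[-1]*data[2] = 3*7 = 21 → [4, 5, 7, 8, 21]
data[-4] = data[-1]*data[0] = 21*4 = 84 → [4, 84, 7, 8, 21]
append 6 → [4, 84, 7, 8, 21, 6]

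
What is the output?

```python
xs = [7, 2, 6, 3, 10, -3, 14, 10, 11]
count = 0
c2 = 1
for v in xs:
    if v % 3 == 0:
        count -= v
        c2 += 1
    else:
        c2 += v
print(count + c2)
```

v=7: not %3==0; c2=8
v=2: not %3==0; c2=10
v=6: %3==0, count = 0-6 = -6; c2=11
v=3: %3==0, count = (-6)-3 = -9; c2=12
v=10: not %3==0; c2=22
v=-3: %3==0, count = (-9)-(-3) = -6; c2=23
v=14: not %3==0; c2=37
v=10: not %3==0; c2=47
v=11: not %3==0; c2=58
count+c2 = (-6)+58 = 52

52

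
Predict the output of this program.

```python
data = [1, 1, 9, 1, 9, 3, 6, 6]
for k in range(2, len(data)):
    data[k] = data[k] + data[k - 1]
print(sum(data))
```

130

k=2: data[2] = 9+1 = 10 → [1, 1, 10, 1, 9, 3, 6, 6]
k=3: data[3] = 1+10 = 11 → [1, 1, 10, 11, 9, 3, 6, 6]
k=4: data[4] = 9+11 = 20 → [1, 1, 10, 11, 20, 3, 6, 6]
k=5: data[5] = 3+20 = 23 → [1, 1, 10, 11, 20, 23, 6, 6]
k=6: data[6] = 6+23 = 29 → [1, 1, 10, 11, 20, 23, 29, 6]
k=7: data[7] = 6+29 = 35 → [1, 1, 10, 11, 20, 23, 29, 35]
sum = 130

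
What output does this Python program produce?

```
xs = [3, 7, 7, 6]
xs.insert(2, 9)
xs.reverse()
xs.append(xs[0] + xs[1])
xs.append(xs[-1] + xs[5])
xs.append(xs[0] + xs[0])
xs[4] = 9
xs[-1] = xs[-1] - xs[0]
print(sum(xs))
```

insert 9 at 2 → [3, 7, 9, 7, 6]
reverse → [6, 7, 9, 7, 3]
append xs[0]+xs[1] = 6+7 = 13 → [6, 7, 9, 7, 3, 13]
append xs[-1]+xs[5] = 13+13 = 26 → [6, 7, 9, 7, 3, 13, 26]
append xs[0]+xs[0] = 6+6 = 12 → [6, 7, 9, 7, 3, 13, 26, 12]
xs[4] = 9 → [6, 7, 9, 7, 9, 13, 26, 12]
xs[-1] = xs[-1]-xs[0] = 12-6 = 6 → [6, 7, 9, 7, 9, 13, 26, 6]
sum = 83

83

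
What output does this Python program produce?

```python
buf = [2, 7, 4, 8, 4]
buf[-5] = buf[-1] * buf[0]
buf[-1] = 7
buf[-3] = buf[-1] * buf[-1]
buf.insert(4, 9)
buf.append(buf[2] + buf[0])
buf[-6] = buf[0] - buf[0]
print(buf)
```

buf[-5] = buf[-1]*buf[0] = 4*2 = 8 → [8, 7, 4, 8, 4]
buf[-1] = 7 → [8, 7, 4, 8, 7]
buf[-3] = buf[-1]*buf[-1] = 7*7 = 49 → [8, 7, 49, 8, 7]
insert 9 at 4 → [8, 7, 49, 8, 9, 7]
append buf[2]+buf[0] = 49+8 = 57 → [8, 7, 49, 8, 9, 7, 57]
buf[-6] = buf[0]-buf[0] = 8-8 = 0 → [8, 0, 49, 8, 9, 7, 57]

[8, 0, 49, 8, 9, 7, 57]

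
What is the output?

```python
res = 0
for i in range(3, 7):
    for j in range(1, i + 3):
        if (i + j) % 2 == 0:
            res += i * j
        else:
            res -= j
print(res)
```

i=3,j=1: even sum, res = 0+3 = 3
i=3,j=2: odd sum, res = 3-2 = 1
i=3,j=3: even sum, res = 1+9 = 10
i=3,j=4: odd sum, res = 10-4 = 6
i=3,j=5: even sum, res = 6+15 = 21
i=4,j=1: odd sum, res = 21-1 = 20
i=4,j=2: even sum, res = 20+8 = 28
i=4,j=3: odd sum, res = 28-3 = 25
i=4,j=4: even sum, res = 25+16 = 41
i=4,j=5: odd sum, res = 41-5 = 36
i=4,j=6: even sum, res = 36+24 = 60
i=5,j=1: even sum, res = 60+5 = 65
i=5,j=2: odd sum, res = 65-2 = 63
i=5,j=3: even sum, res = 63+15 = 78
i=5,j=4: odd sum, res = 78-4 = 74
i=5,j=5: even sum, res = 74+25 = 99
i=5,j=6: odd sum, res = 99-6 = 93
i=5,j=7: even sum, res = 93+35 = 128
i=6,j=1: odd sum, res = 128-1 = 127
i=6,j=2: even sum, res = 127+12 = 139
i=6,j=3: odd sum, res = 139-3 = 136
i=6,j=4: even sum, res = 136+24 = 160
i=6,j=5: odd sum, res = 160-5 = 155
i=6,j=6: even sum, res = 155+36 = 191
i=6,j=7: odd sum, res = 191-7 = 184
i=6,j=8: even sum, res = 184+48 = 232

232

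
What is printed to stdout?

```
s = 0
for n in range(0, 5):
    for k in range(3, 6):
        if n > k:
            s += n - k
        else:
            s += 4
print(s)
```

n=0,k=3: not 0>3, s = 0+4 = 4
n=0,k=4: not 0>4, s = 4+4 = 8
n=0,k=5: not 0>5, s = 8+4 = 12
n=1,k=3: not 1>3, s = 12+4 = 16
n=1,k=4: not 1>4, s = 16+4 = 20
n=1,k=5: not 1>5, s = 20+4 = 24
n=2,k=3: not 2>3, s = 24+4 = 28
n=2,k=4: not 2>4, s = 28+4 = 32
n=2,k=5: not 2>5, s = 32+4 = 36
n=3,k=3: not 3>3, s = 36+4 = 40
n=3,k=4: not 3>4, s = 40+4 = 44
n=3,k=5: not 3>5, s = 44+4 = 48
n=4,k=3: 4>3, s = 48+1 = 49
n=4,k=4: not 4>4, s = 49+4 = 53
n=4,k=5: not 4>5, s = 53+4 = 57

57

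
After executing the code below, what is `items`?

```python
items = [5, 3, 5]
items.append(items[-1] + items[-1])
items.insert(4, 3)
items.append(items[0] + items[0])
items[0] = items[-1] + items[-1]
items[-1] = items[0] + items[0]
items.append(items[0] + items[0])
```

append items[-1]+items[-1] = 5+5 = 10 → [5, 3, 5, 10]
insert 3 at 4 → [5, 3, 5, 10, 3]
append items[0]+items[0] = 5+5 = 10 → [5, 3, 5, 10, 3, 10]
items[0] = items[-1]+items[-1] = 10+10 = 20 → [20, 3, 5, 10, 3, 10]
items[-1] = items[0]+items[0] = 20+20 = 40 → [20, 3, 5, 10, 3, 40]
append items[0]+items[0] = 20+20 = 40 → [20, 3, 5, 10, 3, 40, 40]

[20, 3, 5, 10, 3, 40, 40]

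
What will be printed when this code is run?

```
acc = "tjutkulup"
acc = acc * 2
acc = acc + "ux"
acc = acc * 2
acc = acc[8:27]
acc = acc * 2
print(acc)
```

ptjutkulupuxtjutkulptjutkulupuxtjutkul

repeat ×2 → 'tjutkuluptjutkulup'
+ 'ux' → 'tjutkuluptjutkulupux'
repeat ×2 → 'tjutkuluptjutkulupuxtjutkuluptjutkulupux'
slice [8:27] → 'ptjutkulupuxtjutkul'
repeat ×2 → 'ptjutkulupuxtjutkulptjutkulupuxtjutkul'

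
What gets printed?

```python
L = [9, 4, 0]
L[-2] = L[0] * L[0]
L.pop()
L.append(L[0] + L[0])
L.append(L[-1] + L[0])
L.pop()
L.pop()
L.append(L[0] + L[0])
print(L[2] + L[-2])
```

99

L[-2] = L[0]*L[0] = 9*9 = 81 → [9, 81, 0]
pop() removes 0 → [9, 81]
append L[0]+L[0] = 9+9 = 18 → [9, 81, 18]
append L[-1]+L[0] = 18+9 = 27 → [9, 81, 18, 27]
pop() removes 27 → [9, 81, 18]
pop() removes 18 → [9, 81]
append L[0]+L[0] = 9+9 = 18 → [9, 81, 18]
L[2]+L[-2] = 18+81 = 99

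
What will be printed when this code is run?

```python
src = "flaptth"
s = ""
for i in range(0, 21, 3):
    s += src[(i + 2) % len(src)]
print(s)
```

atltfph

i=0: add src[2]='a' → 'a'
i=3: add src[5]='t' → 'at'
i=6: add src[1]='l' → 'atl'
i=9: add src[4]='t' → 'atlt'
i=12: add src[0]='f' → 'atltf'
i=15: add src[3]='p' → 'atltfp'
i=18: add src[6]='h' → 'atltfph'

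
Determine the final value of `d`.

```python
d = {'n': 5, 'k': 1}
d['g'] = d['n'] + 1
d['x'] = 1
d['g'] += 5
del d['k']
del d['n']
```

{'g': 11, 'x': 1}

d['g'] = d['n']+1 = 6 → {'n': 5, 'k': 1, 'g': 6}
d['x'] = 1 → {'n': 5, 'k': 1, 'g': 6, 'x': 1}
d['g'] = 6+5 = 11 → {'n': 5, 'k': 1, 'g': 11, 'x': 1}
del 'k' → {'n': 5, 'g': 11, 'x': 1}
del 'n' → {'g': 11, 'x': 1}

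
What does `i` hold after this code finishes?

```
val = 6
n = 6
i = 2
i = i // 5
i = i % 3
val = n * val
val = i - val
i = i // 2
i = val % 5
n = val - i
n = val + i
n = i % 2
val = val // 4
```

i = 2//5 = 0
i = 0%3 = 0
val = 6*6 = 36
val = 0-36 = -36
i = 0//2 = 0
i = (-36)%5 = 4
n = (-36)-4 = -40
n = (-36)+4 = -32
n = 4%2 = 0
val = (-36)//4 = -9

4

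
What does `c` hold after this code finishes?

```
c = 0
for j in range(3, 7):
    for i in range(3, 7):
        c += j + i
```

144

j=3,i=3: c = 0+6 = 6
j=3,i=4: c = 6+7 = 13
j=3,i=5: c = 13+8 = 21
j=3,i=6: c = 21+9 = 30
j=4,i=3: c = 30+7 = 37
j=4,i=4: c = 37+8 = 45
j=4,i=5: c = 45+9 = 54
j=4,i=6: c = 54+10 = 64
j=5,i=3: c = 64+8 = 72
j=5,i=4: c = 72+9 = 81
j=5,i=5: c = 81+10 = 91
j=5,i=6: c = 91+11 = 102
j=6,i=3: c = 102+9 = 111
j=6,i=4: c = 111+10 = 121
j=6,i=5: c = 121+11 = 132
j=6,i=6: c = 132+12 = 144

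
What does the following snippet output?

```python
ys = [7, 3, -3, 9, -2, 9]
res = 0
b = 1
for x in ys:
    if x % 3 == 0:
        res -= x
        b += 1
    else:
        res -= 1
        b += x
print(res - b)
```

x=7: not %3==0, res = 0-1 = -1; b=8
x=3: %3==0, res = (-1)-3 = -4; b=9
x=-3: %3==0, res = (-4)-(-3) = -1; b=10
x=9: %3==0, res = (-1)-9 = -10; b=11
x=-2: not %3==0, res = (-10)-1 = -11; b=9
x=9: %3==0, res = (-11)-9 = -20; b=10
res-b = (-20)-10 = -30

-30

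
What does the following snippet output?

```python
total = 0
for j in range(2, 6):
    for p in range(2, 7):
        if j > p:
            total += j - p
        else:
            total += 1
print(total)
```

24

j=2,p=2: not 2>2, total = 0+1 = 1
j=2,p=3: not 2>3, total = 1+1 = 2
j=2,p=4: not 2>4, total = 2+1 = 3
j=2,p=5: not 2>5, total = 3+1 = 4
j=2,p=6: not 2>6, total = 4+1 = 5
j=3,p=2: 3>2, total = 5+1 = 6
j=3,p=3: not 3>3, total = 6+1 = 7
j=3,p=4: not 3>4, total = 7+1 = 8
j=3,p=5: not 3>5, total = 8+1 = 9
j=3,p=6: not 3>6, total = 9+1 = 10
j=4,p=2: 4>2, total = 10+2 = 12
j=4,p=3: 4>3, total = 12+1 = 13
j=4,p=4: not 4>4, total = 13+1 = 14
j=4,p=5: not 4>5, total = 14+1 = 15
j=4,p=6: not 4>6, total = 15+1 = 16
j=5,p=2: 5>2, total = 16+3 = 19
j=5,p=3: 5>3, total = 19+2 = 21
j=5,p=4: 5>4, total = 21+1 = 22
j=5,p=5: not 5>5, total = 22+1 = 23
j=5,p=6: not 5>6, total = 23+1 = 24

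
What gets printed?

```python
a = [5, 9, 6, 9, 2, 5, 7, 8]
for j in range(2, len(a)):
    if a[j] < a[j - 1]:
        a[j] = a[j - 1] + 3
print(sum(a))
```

131

j=2: 6<9, a[2] = 9+3 = 12 → [5, 9, 12, 9, 2, 5, 7, 8]
j=3: 9<12, a[3] = 12+3 = 15 → [5, 9, 12, 15, 2, 5, 7, 8]
j=4: 2<15, a[4] = 15+3 = 18 → [5, 9, 12, 15, 18, 5, 7, 8]
j=5: 5<18, a[5] = 18+3 = 21 → [5, 9, 12, 15, 18, 21, 7, 8]
j=6: 7<21, a[6] = 21+3 = 24 → [5, 9, 12, 15, 18, 21, 24, 8]
j=7: 8<24, a[7] = 24+3 = 27 → [5, 9, 12, 15, 18, 21, 24, 27]
sum = 131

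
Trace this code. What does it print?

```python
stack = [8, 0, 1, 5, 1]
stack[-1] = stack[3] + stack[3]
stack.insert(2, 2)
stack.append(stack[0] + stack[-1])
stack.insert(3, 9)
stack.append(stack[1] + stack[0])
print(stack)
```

[8, 0, 2, 9, 1, 5, 10, 18, 8]

stack[-1] = stack[3]+stack[3] = 5+5 = 10 → [8, 0, 1, 5, 10]
insert 2 at 2 → [8, 0, 2, 1, 5, 10]
append stack[0]+stack[-1] = 8+10 = 18 → [8, 0, 2, 1, 5, 10, 18]
insert 9 at 3 → [8, 0, 2, 9, 1, 5, 10, 18]
append stack[1]+stack[0] = 0+8 = 8 → [8, 0, 2, 9, 1, 5, 10, 18, 8]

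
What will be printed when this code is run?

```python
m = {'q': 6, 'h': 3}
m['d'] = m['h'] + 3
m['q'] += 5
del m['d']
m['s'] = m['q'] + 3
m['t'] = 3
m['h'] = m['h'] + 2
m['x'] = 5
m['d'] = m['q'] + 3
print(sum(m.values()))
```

52

m['d'] = m['h']+3 = 6 → {'q': 6, 'h': 3, 'd': 6}
m['q'] = 6+5 = 11 → {'q': 11, 'h': 3, 'd': 6}
del 'd' → {'q': 11, 'h': 3}
m['s'] = m['q']+3 = 14 → {'q': 11, 'h': 3, 's': 14}
m['t'] = 3 → {'q': 11, 'h': 3, 's': 14, 't': 3}
m['h'] = m['h']+2 = 5 → {'q': 11, 'h': 5, 's': 14, 't': 3}
m['x'] = 5 → {'q': 11, 'h': 5, 's': 14, 't': 3, 'x': 5}
m['d'] = m['q']+3 = 14 → {'q': 11, 'h': 5, 's': 14, 't': 3, 'x': 5, 'd': 14}
sum of values = 52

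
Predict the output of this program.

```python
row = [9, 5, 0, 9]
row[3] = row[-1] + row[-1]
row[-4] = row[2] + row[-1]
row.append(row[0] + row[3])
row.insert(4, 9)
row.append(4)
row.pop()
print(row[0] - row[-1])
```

-18

row[3] = row[-1]+row[-1] = 9+9 = 18 → [9, 5, 0, 18]
row[-4] = row[2]+row[-1] = 0+18 = 18 → [18, 5, 0, 18]
append row[0]+row[3] = 18+18 = 36 → [18, 5, 0, 18, 36]
insert 9 at 4 → [18, 5, 0, 18, 9, 36]
append 4 → [18, 5, 0, 18, 9, 36, 4]
pop() removes 4 → [18, 5, 0, 18, 9, 36]
row[0]-row[-1] = 18-36 = -18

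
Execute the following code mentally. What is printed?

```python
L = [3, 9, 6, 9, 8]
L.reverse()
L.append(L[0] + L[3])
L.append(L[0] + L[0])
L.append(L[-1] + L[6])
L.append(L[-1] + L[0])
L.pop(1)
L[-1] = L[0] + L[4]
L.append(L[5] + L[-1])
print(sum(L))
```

reverse → [8, 9, 6, 9, 3]
append L[0]+L[3] = 8+9 = 17 → [8, 9, 6, 9, 3, 17]
append L[0]+L[0] = 8+8 = 16 → [8, 9, 6, 9, 3, 17, 16]
append L[-1]+L[6] = 16+16 = 32 → [8, 9, 6, 9, 3, 17, 16, 32]
append L[-1]+L[0] = 32+8 = 40 → [8, 9, 6, 9, 3, 17, 16, 32, 40]
pop(1) removes 9 → [8, 6, 9, 3, 17, 16, 32, 40]
L[-1] = L[0]+L[4] = 8+17 = 25 → [8, 6, 9, 3, 17, 16, 32, 25]
append L[5]+L[-1] = 16+25 = 41 → [8, 6, 9, 3, 17, 16, 32, 25, 41]
sum = 157

157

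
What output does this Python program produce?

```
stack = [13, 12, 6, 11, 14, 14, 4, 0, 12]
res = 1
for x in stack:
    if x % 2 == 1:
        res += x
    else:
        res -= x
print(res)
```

-37

x=13: odd, res = 1+13 = 14
x=12: not odd, res = 14-12 = 2
x=6: not odd, res = 2-6 = -4
x=11: odd, res = (-4)+11 = 7
x=14: not odd, res = 7-14 = -7
x=14: not odd, res = (-7)-14 = -21
x=4: not odd, res = (-21)-4 = -25
x=0: not odd, res = (-25)-0 = -25
x=12: not odd, res = (-25)-12 = -37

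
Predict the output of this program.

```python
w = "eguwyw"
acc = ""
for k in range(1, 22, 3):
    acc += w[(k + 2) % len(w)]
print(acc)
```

k=1: add w[3]='w' → 'w'
k=4: add w[0]='e' → 'we'
k=7: add w[3]='w' → 'wew'
k=10: add w[0]='e' → 'wewe'
k=13: add w[3]='w' → 'wewew'
k=16: add w[0]='e' → 'wewewe'
k=19: add w[3]='w' → 'wewewew'

wewewew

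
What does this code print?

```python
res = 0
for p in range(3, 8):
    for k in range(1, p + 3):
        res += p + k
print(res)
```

330

p=3,k=1: res = 0+4 = 4
p=3,k=2: res = 4+5 = 9
p=3,k=3: res = 9+6 = 15
p=3,k=4: res = 15+7 = 22
p=3,k=5: res = 22+8 = 30
p=4,k=1: res = 30+5 = 35
p=4,k=2: res = 35+6 = 41
p=4,k=3: res = 41+7 = 48
p=4,k=4: res = 48+8 = 56
p=4,k=5: res = 56+9 = 65
p=4,k=6: res = 65+10 = 75
p=5,k=1: res = 75+6 = 81
p=5,k=2: res = 81+7 = 88
p=5,k=3: res = 88+8 = 96
p=5,k=4: res = 96+9 = 105
p=5,k=5: res = 105+10 = 115
p=5,k=6: res = 115+11 = 126
p=5,k=7: res = 126+12 = 138
p=6,k=1: res = 138+7 = 145
p=6,k=2: res = 145+8 = 153
p=6,k=3: res = 153+9 = 162
p=6,k=4: res = 162+10 = 172
p=6,k=5: res = 172+11 = 183
p=6,k=6: res = 183+12 = 195
p=6,k=7: res = 195+13 = 208
p=6,k=8: res = 208+14 = 222
p=7,k=1: res = 222+8 = 230
p=7,k=2: res = 230+9 = 239
p=7,k=3: res = 239+10 = 249
p=7,k=4: res = 249+11 = 260
p=7,k=5: res = 260+12 = 272
p=7,k=6: res = 272+13 = 285
p=7,k=7: res = 285+14 = 299
p=7,k=8: res = 299+15 = 314
p=7,k=9: res = 314+16 = 330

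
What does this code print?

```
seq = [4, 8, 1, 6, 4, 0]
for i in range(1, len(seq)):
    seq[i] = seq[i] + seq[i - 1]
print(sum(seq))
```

i=1: seq[1] = 8+4 = 12 → [4, 12, 1, 6, 4, 0]
i=2: seq[2] = 1+12 = 13 → [4, 12, 13, 6, 4, 0]
i=3: seq[3] = 6+13 = 19 → [4, 12, 13, 19, 4, 0]
i=4: seq[4] = 4+19 = 23 → [4, 12, 13, 19, 23, 0]
i=5: seq[5] = 0+23 = 23 → [4, 12, 13, 19, 23, 23]
sum = 94

94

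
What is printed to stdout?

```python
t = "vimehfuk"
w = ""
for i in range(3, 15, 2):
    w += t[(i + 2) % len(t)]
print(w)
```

fkiefk

i=3: add t[5]='f' → 'f'
i=5: add t[7]='k' → 'fk'
i=7: add t[1]='i' → 'fki'
i=9: add t[3]='e' → 'fkie'
i=11: add t[5]='f' → 'fkief'
i=13: add t[7]='k' → 'fkiefk'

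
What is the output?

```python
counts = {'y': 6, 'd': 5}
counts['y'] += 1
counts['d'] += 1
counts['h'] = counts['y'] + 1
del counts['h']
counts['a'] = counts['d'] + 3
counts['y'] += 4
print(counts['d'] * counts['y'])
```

counts['y'] = 6+1 = 7 → {'y': 7, 'd': 5}
counts['d'] = 5+1 = 6 → {'y': 7, 'd': 6}
counts['h'] = counts['y']+1 = 8 → {'y': 7, 'd': 6, 'h': 8}
del 'h' → {'y': 7, 'd': 6}
counts['a'] = counts['d']+3 = 9 → {'y': 7, 'd': 6, 'a': 9}
counts['y'] = 7+4 = 11 → {'y': 11, 'd': 6, 'a': 9}
counts['d']*counts['y'] = 6*11 = 66

66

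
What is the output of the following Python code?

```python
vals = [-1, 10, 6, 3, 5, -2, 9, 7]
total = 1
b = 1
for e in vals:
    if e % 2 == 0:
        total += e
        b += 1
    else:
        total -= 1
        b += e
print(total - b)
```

-17

e=-1: not even, total = 1-1 = 0; b=0
e=10: even, total = 0+10 = 10; b=1
e=6: even, total = 10+6 = 16; b=2
e=3: not even, total = 16-1 = 15; b=5
e=5: not even, total = 15-1 = 14; b=10
e=-2: even, total = 14+(-2) = 12; b=11
e=9: not even, total = 12-1 = 11; b=20
e=7: not even, total = 11-1 = 10; b=27
total-b = 10-27 = -17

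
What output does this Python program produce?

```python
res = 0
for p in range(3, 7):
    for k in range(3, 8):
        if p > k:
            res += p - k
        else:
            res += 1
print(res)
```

p=3,k=3: not 3>3, res = 0+1 = 1
p=3,k=4: not 3>4, res = 1+1 = 2
p=3,k=5: not 3>5, res = 2+1 = 3
p=3,k=6: not 3>6, res = 3+1 = 4
p=3,k=7: not 3>7, res = 4+1 = 5
p=4,k=3: 4>3, res = 5+1 = 6
p=4,k=4: not 4>4, res = 6+1 = 7
p=4,k=5: not 4>5, res = 7+1 = 8
p=4,k=6: not 4>6, res = 8+1 = 9
p=4,k=7: not 4>7, res = 9+1 = 10
p=5,k=3: 5>3, res = 10+2 = 12
p=5,k=4: 5>4, res = 12+1 = 13
p=5,k=5: not 5>5, res = 13+1 = 14
p=5,k=6: not 5>6, res = 14+1 = 15
p=5,k=7: not 5>7, res = 15+1 = 16
p=6,k=3: 6>3, res = 16+3 = 19
p=6,k=4: 6>4, res = 19+2 = 21
p=6,k=5: 6>5, res = 21+1 = 22
p=6,k=6: not 6>6, res = 22+1 = 23
p=6,k=7: not 6>7, res = 23+1 = 24

24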